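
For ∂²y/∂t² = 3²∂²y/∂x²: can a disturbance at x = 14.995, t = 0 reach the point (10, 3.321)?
Yes. The domain of dependence is [0.037, 19.963], and 14.995 ∈ [0.037, 19.963].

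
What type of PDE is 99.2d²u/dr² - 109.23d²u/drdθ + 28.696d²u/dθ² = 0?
With A = 99.2, B = -109.23, C = 28.696, the discriminant is 544.6201. This is a hyperbolic PDE.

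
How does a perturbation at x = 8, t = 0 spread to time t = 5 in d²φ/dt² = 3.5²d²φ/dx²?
Domain of influence: [-9.5, 25.5]. Data at x = 8 spreads outward at speed 3.5.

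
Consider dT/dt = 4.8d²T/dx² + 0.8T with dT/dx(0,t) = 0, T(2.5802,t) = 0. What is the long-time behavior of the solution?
As t → ∞, T → 0. Diffusion dominates reaction (r=0.8 < κπ²/(4L²)≈1.78); solution decays.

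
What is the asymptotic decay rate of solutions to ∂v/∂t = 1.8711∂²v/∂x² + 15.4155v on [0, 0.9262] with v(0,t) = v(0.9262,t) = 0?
Eigenvalues: λₙ = 1.8711n²π²/0.9262² - 15.4155.
First three modes:
  n=1: λ₁ = 1.8711π²/0.9262² - 15.4155 ≈ 6.112
  n=2: λ₂ = 7.4844π²/0.9262² - 15.4155 ≈ 70.693
  n=3: λ₃ = 16.8399π²/0.9262² - 15.4155 ≈ 178.329
Since 1.8711π²/0.9262² ≈ 21.527 > 15.4155, all λₙ > 0.
The n=1 mode decays slowest → dominates as t → ∞.
Asymptotic: v ~ c₁ sin(πx/0.9262) e^{-λ₁t} with decay rate λ₁ ≈ 6.112.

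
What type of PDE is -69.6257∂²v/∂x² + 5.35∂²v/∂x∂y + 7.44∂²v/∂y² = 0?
With A = -69.6257, B = 5.35, C = 7.44, the discriminant is 2100.683332. This is a hyperbolic PDE.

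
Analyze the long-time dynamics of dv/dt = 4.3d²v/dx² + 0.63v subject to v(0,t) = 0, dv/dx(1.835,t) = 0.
Long-time behavior: v → 0. Diffusion dominates reaction (r=0.63 < κπ²/(4L²)≈3.15); solution decays.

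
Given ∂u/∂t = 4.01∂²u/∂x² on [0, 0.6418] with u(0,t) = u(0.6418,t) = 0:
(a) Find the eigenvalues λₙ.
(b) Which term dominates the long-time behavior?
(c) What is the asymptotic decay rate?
Eigenvalues: λₙ = 4.01n²π²/0.6418².
First three modes:
  n=1: λ₁ = 4.01π²/0.6418² ≈ 96.083
  n=2: λ₂ = 16.04π²/0.6418² ≈ 384.33 (4× faster decay)
  n=3: λ₃ = 36.09π²/0.6418² ≈ 864.743 (9× faster decay)
As t → ∞, higher modes decay exponentially faster. The n=1 mode dominates: u ~ c₁ sin(πx/0.6418) e^{-λ₁t}.
Decay rate: λ₁ = 4.01π²/0.6418² ≈ 96.083.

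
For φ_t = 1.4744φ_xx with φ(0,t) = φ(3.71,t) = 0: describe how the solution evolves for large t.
φ → 0. Heat diffuses out through both boundaries.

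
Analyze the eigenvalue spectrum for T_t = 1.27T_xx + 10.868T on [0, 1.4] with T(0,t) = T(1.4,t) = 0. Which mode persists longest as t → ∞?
Eigenvalues: λₙ = 1.27n²π²/1.4² - 10.868.
First three modes:
  n=1: λ₁ = 1.27π²/1.4² - 10.868 ≈ -4.473
  n=2: λ₂ = 5.08π²/1.4² - 10.868 ≈ 14.712
  n=3: λ₃ = 11.43π²/1.4² - 10.868 ≈ 46.688
Since 1.27π²/1.4² ≈ 6.395 < 10.868, λ₁ < 0.
The n=1 mode grows fastest (−λₙ is largest for n=1) → dominates.
Asymptotic: T ~ c₁ sin(πx/1.4) e^{4.473t} (exponential growth at rate −λ₁ ≈ 4.473).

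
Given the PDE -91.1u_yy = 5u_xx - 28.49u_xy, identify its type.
Rewriting in standard form: -5u_xx + 28.49u_xy - 91.1u_yy = 0. The second-order coefficients are A = -5, B = 28.49, C = -91.1. Since B² - 4AC = -1010.3199 < 0, this is an elliptic PDE.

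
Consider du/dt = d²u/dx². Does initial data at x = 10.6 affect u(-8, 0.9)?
Yes, for any finite x. The heat equation has infinite propagation speed, so all initial data affects all points at any t > 0.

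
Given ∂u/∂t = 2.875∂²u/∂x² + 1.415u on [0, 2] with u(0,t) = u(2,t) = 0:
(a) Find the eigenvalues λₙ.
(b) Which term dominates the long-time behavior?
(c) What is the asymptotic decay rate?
Eigenvalues: λₙ = 2.875n²π²/2² - 1.415.
First three modes:
  n=1: λ₁ = 2.875π²/2² - 1.415 ≈ 5.679
  n=2: λ₂ = 11.5π²/2² - 1.415 ≈ 26.96
  n=3: λ₃ = 25.875π²/2² - 1.415 ≈ 62.429
Since 2.875π²/2² ≈ 7.094 > 1.415, all λₙ > 0.
The n=1 mode decays slowest → dominates as t → ∞.
Asymptotic: u ~ c₁ sin(πx/2) e^{-λ₁t} with decay rate λ₁ ≈ 5.679.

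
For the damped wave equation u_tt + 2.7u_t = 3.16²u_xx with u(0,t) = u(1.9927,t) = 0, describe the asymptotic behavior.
u → 0. Damping (γ=2.7) dissipates energy; oscillations decay exponentially.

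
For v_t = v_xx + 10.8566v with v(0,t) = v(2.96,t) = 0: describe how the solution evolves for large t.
v grows unboundedly. Reaction dominates diffusion (r=10.8566 > κπ²/L²≈1.13); solution grows exponentially.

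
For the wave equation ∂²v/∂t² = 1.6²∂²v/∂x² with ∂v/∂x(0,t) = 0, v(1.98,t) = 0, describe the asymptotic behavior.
v oscillates (no decay). Energy is conserved; the solution oscillates indefinitely as standing waves.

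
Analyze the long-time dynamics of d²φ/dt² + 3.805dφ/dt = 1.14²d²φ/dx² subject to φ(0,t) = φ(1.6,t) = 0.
Long-time behavior: φ → 0. Damping (γ=3.805) dissipates energy; oscillations decay exponentially.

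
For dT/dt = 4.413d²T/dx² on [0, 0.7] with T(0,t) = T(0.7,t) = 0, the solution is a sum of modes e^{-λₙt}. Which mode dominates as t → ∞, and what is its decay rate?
Eigenvalues: λₙ = 4.413n²π²/0.7².
First three modes:
  n=1: λ₁ = 4.413π²/0.7² ≈ 88.887
  n=2: λ₂ = 17.652π²/0.7² ≈ 355.547 (4× faster decay)
  n=3: λ₃ = 39.717π²/0.7² ≈ 799.982 (9× faster decay)
As t → ∞, higher modes decay exponentially faster. The n=1 mode dominates: T ~ c₁ sin(πx/0.7) e^{-λ₁t}.
Decay rate: λ₁ = 4.413π²/0.7² ≈ 88.887.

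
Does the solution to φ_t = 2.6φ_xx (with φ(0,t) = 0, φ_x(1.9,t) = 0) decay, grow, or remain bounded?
φ → 0. Heat escapes through the Dirichlet boundary.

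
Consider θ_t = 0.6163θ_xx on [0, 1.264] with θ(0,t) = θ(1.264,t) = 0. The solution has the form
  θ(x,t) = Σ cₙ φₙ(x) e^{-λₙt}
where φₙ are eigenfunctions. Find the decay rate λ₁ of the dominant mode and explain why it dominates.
Eigenvalues: λₙ = 0.6163n²π²/1.264².
First three modes:
  n=1: λ₁ = 0.6163π²/1.264² ≈ 3.807
  n=2: λ₂ = 2.4652π²/1.264² ≈ 15.229 (4× faster decay)
  n=3: λ₃ = 5.5467π²/1.264² ≈ 34.264 (9× faster decay)
As t → ∞, higher modes decay exponentially faster. The n=1 mode dominates: θ ~ c₁ sin(πx/1.264) e^{-λ₁t}.
Decay rate: λ₁ = 0.6163π²/1.264² ≈ 3.807.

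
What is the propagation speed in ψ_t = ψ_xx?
Infinite. The heat equation is parabolic, not hyperbolic, so disturbances propagate instantly.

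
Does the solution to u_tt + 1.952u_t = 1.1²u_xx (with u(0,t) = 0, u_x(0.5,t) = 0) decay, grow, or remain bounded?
u → 0. Damping (γ=1.952) dissipates energy; oscillations decay exponentially.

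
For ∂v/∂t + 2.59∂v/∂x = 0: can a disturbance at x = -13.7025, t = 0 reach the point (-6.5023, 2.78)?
Yes. The characteristic through (-6.5023, 2.78) passes through x = -13.7025.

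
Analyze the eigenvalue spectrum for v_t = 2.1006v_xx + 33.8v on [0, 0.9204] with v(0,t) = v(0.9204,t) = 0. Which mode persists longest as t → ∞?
Eigenvalues: λₙ = 2.1006n²π²/0.9204² - 33.8.
First three modes:
  n=1: λ₁ = 2.1006π²/0.9204² - 33.8 ≈ -9.327
  n=2: λ₂ = 8.4024π²/0.9204² - 33.8 ≈ 64.093
  n=3: λ₃ = 18.9054π²/0.9204² - 33.8 ≈ 186.458
Since 2.1006π²/0.9204² ≈ 24.473 < 33.8, λ₁ < 0.
The n=1 mode grows fastest (−λₙ is largest for n=1) → dominates.
Asymptotic: v ~ c₁ sin(πx/0.9204) e^{9.327t} (exponential growth at rate −λ₁ ≈ 9.327).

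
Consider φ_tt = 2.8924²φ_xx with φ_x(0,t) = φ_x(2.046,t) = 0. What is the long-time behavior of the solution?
As t → ∞, φ oscillates about a mean that drifts linearly in t (generically unbounded; no decay). There is no damping, so the nonconstant modes persist as standing waves (energy conserved, no decay). But with Neumann conditions at both ends the constant mode has eigenvalue 0: the spatial mean M(t) of φ satisfies M'' = 0, so M(t) = M(0) + M'(0)·t. Unless the initial velocity has zero mean (∫φ_t(x,0)dx = 0), the solution grows linearly in t (unbounded, though not exponentially); if it does have zero mean, the solution stays bounded and simply oscillates.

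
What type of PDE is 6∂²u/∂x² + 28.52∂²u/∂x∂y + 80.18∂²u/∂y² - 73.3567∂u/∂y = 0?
With A = 6, B = 28.52, C = 80.18, the discriminant is -1110.9296. This is an elliptic PDE.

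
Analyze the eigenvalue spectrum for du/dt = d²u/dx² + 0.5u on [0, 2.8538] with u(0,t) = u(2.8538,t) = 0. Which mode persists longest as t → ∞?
Eigenvalues: λₙ = n²π²/2.8538² - 0.5.
First three modes:
  n=1: λ₁ = π²/2.8538² - 0.5 ≈ 0.712
  n=2: λ₂ = 4π²/2.8538² - 0.5 ≈ 4.347
  n=3: λ₃ = 9π²/2.8538² - 0.5 ≈ 10.407
Since π²/2.8538² ≈ 1.212 > 0.5, all λₙ > 0.
The n=1 mode decays slowest → dominates as t → ∞.
Asymptotic: u ~ c₁ sin(πx/2.8538) e^{-λ₁t} with decay rate λ₁ ≈ 0.712.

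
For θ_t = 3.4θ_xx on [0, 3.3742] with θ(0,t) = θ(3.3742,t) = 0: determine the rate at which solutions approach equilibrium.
Eigenvalues: λₙ = 3.4n²π²/3.3742².
First three modes:
  n=1: λ₁ = 3.4π²/3.3742² ≈ 2.947
  n=2: λ₂ = 13.6π²/3.3742² ≈ 11.79 (4× faster decay)
  n=3: λ₃ = 30.6π²/3.3742² ≈ 26.526 (9× faster decay)
As t → ∞, higher modes decay exponentially faster. The n=1 mode dominates: θ ~ c₁ sin(πx/3.3742) e^{-λ₁t}.
Decay rate: λ₁ = 3.4π²/3.3742² ≈ 2.947.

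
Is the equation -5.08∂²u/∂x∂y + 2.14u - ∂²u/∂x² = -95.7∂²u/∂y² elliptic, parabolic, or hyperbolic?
Rewriting in standard form: -∂²u/∂x² - 5.08∂²u/∂x∂y + 95.7∂²u/∂y² + 2.14u = 0. Computing B² - 4AC with A = -1, B = -5.08, C = 95.7: discriminant = 408.6064 (positive). Answer: hyperbolic.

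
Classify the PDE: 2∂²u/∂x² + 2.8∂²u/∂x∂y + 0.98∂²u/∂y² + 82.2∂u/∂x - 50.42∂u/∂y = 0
A = 2, B = 2.8, C = 0.98. Discriminant B² - 4AC = 0. Since 0 = 0, parabolic.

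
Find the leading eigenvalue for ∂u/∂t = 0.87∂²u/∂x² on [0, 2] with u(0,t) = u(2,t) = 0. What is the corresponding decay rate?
Eigenvalues: λₙ = 0.87n²π²/2².
First three modes:
  n=1: λ₁ = 0.87π²/2² ≈ 2.147
  n=2: λ₂ = 3.48π²/2² ≈ 8.587 (4× faster decay)
  n=3: λ₃ = 7.83π²/2² ≈ 19.32 (9× faster decay)
As t → ∞, higher modes decay exponentially faster. The n=1 mode dominates: u ~ c₁ sin(πx/2) e^{-λ₁t}.
Decay rate: λ₁ = 0.87π²/2² ≈ 2.147.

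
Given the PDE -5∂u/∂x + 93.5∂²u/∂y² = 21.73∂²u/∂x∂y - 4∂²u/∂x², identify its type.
Rewriting in standard form: 4∂²u/∂x² - 21.73∂²u/∂x∂y + 93.5∂²u/∂y² - 5∂u/∂x = 0. The second-order coefficients are A = 4, B = -21.73, C = 93.5. Since B² - 4AC = -1023.8071 < 0, this is an elliptic PDE.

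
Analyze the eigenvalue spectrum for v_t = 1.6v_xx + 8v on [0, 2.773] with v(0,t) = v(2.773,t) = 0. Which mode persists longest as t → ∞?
Eigenvalues: λₙ = 1.6n²π²/2.773² - 8.
First three modes:
  n=1: λ₁ = 1.6π²/2.773² - 8 ≈ -5.946
  n=2: λ₂ = 6.4π²/2.773² - 8 ≈ 0.214
  n=3: λ₃ = 14.4π²/2.773² - 8 ≈ 10.483
Since 1.6π²/2.773² ≈ 2.054 < 8, λ₁ < 0.
The n=1 mode grows fastest (−λₙ is largest for n=1) → dominates.
Asymptotic: v ~ c₁ sin(πx/2.773) e^{5.946t} (exponential growth at rate −λ₁ ≈ 5.946).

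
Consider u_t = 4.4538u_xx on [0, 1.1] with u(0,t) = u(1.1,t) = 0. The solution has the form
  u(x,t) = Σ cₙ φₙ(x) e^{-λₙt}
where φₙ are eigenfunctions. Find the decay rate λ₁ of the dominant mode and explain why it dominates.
Eigenvalues: λₙ = 4.4538n²π²/1.1².
First three modes:
  n=1: λ₁ = 4.4538π²/1.1² ≈ 36.328
  n=2: λ₂ = 17.8152π²/1.1² ≈ 145.313 (4× faster decay)
  n=3: λ₃ = 40.0842π²/1.1² ≈ 326.955 (9× faster decay)
As t → ∞, higher modes decay exponentially faster. The n=1 mode dominates: u ~ c₁ sin(πx/1.1) e^{-λ₁t}.
Decay rate: λ₁ = 4.4538π²/1.1² ≈ 36.328.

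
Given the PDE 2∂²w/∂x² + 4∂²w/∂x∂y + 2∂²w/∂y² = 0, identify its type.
The second-order coefficients are A = 2, B = 4, C = 2. Since B² - 4AC = 0 = 0, this is a parabolic PDE.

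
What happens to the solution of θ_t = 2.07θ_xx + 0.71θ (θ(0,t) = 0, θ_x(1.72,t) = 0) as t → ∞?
θ → 0. Diffusion dominates reaction (r=0.71 < κπ²/(4L²)≈1.73); solution decays.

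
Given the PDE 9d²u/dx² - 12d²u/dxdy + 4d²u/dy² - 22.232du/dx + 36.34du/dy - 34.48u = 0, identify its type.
The second-order coefficients are A = 9, B = -12, C = 4. Since B² - 4AC = 0 = 0, this is a parabolic PDE.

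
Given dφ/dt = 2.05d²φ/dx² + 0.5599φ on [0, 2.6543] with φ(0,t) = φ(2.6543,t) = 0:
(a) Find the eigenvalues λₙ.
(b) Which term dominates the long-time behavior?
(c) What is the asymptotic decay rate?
Eigenvalues: λₙ = 2.05n²π²/2.6543² - 0.5599.
First three modes:
  n=1: λ₁ = 2.05π²/2.6543² - 0.5599 ≈ 2.312
  n=2: λ₂ = 8.2π²/2.6543² - 0.5599 ≈ 10.927
  n=3: λ₃ = 18.45π²/2.6543² - 0.5599 ≈ 25.286
Since 2.05π²/2.6543² ≈ 2.872 > 0.5599, all λₙ > 0.
The n=1 mode decays slowest → dominates as t → ∞.
Asymptotic: φ ~ c₁ sin(πx/2.6543) e^{-λ₁t} with decay rate λ₁ ≈ 2.312.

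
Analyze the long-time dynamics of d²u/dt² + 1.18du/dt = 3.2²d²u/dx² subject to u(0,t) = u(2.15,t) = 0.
Long-time behavior: u → 0. Damping (γ=1.18) dissipates energy; oscillations decay exponentially.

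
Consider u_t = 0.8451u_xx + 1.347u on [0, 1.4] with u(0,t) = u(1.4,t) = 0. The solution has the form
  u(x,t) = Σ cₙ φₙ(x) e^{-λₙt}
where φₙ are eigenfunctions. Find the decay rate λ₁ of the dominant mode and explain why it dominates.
Eigenvalues: λₙ = 0.8451n²π²/1.4² - 1.347.
First three modes:
  n=1: λ₁ = 0.8451π²/1.4² - 1.347 ≈ 2.909
  n=2: λ₂ = 3.3804π²/1.4² - 1.347 ≈ 15.675
  n=3: λ₃ = 7.6059π²/1.4² - 1.347 ≈ 36.953
Since 0.8451π²/1.4² ≈ 4.256 > 1.347, all λₙ > 0.
The n=1 mode decays slowest → dominates as t → ∞.
Asymptotic: u ~ c₁ sin(πx/1.4) e^{-λ₁t} with decay rate λ₁ ≈ 2.909.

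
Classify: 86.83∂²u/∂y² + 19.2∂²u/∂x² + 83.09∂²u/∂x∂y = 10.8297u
Rewriting in standard form: 19.2∂²u/∂x² + 83.09∂²u/∂x∂y + 86.83∂²u/∂y² - 10.8297u = 0. Hyperbolic (discriminant = 235.4041).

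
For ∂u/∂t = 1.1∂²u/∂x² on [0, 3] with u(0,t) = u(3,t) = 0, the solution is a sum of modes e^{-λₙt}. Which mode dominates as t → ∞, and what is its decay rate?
Eigenvalues: λₙ = 1.1n²π²/3².
First three modes:
  n=1: λ₁ = 1.1π²/3² ≈ 1.206
  n=2: λ₂ = 4.4π²/3² ≈ 4.825 (4× faster decay)
  n=3: λ₃ = 9.9π²/3² ≈ 10.857 (9× faster decay)
As t → ∞, higher modes decay exponentially faster. The n=1 mode dominates: u ~ c₁ sin(πx/3) e^{-λ₁t}.
Decay rate: λ₁ = 1.1π²/3² ≈ 1.206.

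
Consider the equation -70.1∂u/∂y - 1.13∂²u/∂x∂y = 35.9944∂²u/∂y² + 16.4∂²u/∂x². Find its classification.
Rewriting in standard form: -16.4∂²u/∂x² - 1.13∂²u/∂x∂y - 35.9944∂²u/∂y² - 70.1∂u/∂y = 0. Elliptic. (A = -16.4, B = -1.13, C = -35.9944 gives B² - 4AC = -2359.95574.)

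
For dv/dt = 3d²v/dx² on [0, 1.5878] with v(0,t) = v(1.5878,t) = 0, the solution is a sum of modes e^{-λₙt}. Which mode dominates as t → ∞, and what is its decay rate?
Eigenvalues: λₙ = 3n²π²/1.5878².
First three modes:
  n=1: λ₁ = 3π²/1.5878² ≈ 11.744
  n=2: λ₂ = 12π²/1.5878² ≈ 46.977 (4× faster decay)
  n=3: λ₃ = 27π²/1.5878² ≈ 105.699 (9× faster decay)
As t → ∞, higher modes decay exponentially faster. The n=1 mode dominates: v ~ c₁ sin(πx/1.5878) e^{-λ₁t}.
Decay rate: λ₁ = 3π²/1.5878² ≈ 11.744.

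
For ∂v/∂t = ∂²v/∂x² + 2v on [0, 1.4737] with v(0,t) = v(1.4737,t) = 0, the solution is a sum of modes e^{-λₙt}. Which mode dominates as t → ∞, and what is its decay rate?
Eigenvalues: λₙ = n²π²/1.4737² - 2.
First three modes:
  n=1: λ₁ = π²/1.4737² - 2 ≈ 2.544
  n=2: λ₂ = 4π²/1.4737² - 2 ≈ 16.178
  n=3: λ₃ = 9π²/1.4737² - 2 ≈ 38.9
Since π²/1.4737² ≈ 4.544 > 2, all λₙ > 0.
The n=1 mode decays slowest → dominates as t → ∞.
Asymptotic: v ~ c₁ sin(πx/1.4737) e^{-λ₁t} with decay rate λ₁ ≈ 2.544.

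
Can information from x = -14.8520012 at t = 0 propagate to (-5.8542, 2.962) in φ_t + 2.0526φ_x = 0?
No. Only data at x = -11.9340012 affects (-5.8542, 2.962). Advection has one-way propagation along characteristics.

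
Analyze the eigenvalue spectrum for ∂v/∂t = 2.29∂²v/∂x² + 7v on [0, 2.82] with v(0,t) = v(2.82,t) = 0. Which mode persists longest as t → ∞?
Eigenvalues: λₙ = 2.29n²π²/2.82² - 7.
First three modes:
  n=1: λ₁ = 2.29π²/2.82² - 7 ≈ -4.158
  n=2: λ₂ = 9.16π²/2.82² - 7 ≈ 4.368
  n=3: λ₃ = 20.61π²/2.82² - 7 ≈ 18.579
Since 2.29π²/2.82² ≈ 2.842 < 7, λ₁ < 0.
The n=1 mode grows fastest (−λₙ is largest for n=1) → dominates.
Asymptotic: v ~ c₁ sin(πx/2.82) e^{4.158t} (exponential growth at rate −λ₁ ≈ 4.158).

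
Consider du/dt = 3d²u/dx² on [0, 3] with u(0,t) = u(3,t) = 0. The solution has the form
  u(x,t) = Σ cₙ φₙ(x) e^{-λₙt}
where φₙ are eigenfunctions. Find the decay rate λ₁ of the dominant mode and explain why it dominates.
Eigenvalues: λₙ = 3n²π²/3².
First three modes:
  n=1: λ₁ = 3π²/3² ≈ 3.29
  n=2: λ₂ = 12π²/3² ≈ 13.159 (4× faster decay)
  n=3: λ₃ = 27π²/3² ≈ 29.609 (9× faster decay)
As t → ∞, higher modes decay exponentially faster. The n=1 mode dominates: u ~ c₁ sin(πx/3) e^{-λ₁t}.
Decay rate: λ₁ = 3π²/3² ≈ 3.29.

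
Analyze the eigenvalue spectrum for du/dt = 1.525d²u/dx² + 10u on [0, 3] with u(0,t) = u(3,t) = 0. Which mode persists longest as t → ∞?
Eigenvalues: λₙ = 1.525n²π²/3² - 10.
First three modes:
  n=1: λ₁ = 1.525π²/3² - 10 ≈ -8.328
  n=2: λ₂ = 6.1π²/3² - 10 ≈ -3.311
  n=3: λ₃ = 13.725π²/3² - 10 ≈ 5.051
Since 1.525π²/3² ≈ 1.672 < 10, λ₁ < 0.
The n=1 mode grows fastest (−λₙ is largest for n=1) → dominates.
Asymptotic: u ~ c₁ sin(πx/3) e^{8.328t} (exponential growth at rate −λ₁ ≈ 8.328).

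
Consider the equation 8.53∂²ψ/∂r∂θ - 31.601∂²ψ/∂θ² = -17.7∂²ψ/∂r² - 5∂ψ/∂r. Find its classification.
Rewriting in standard form: 17.7∂²ψ/∂r² + 8.53∂²ψ/∂r∂θ - 31.601∂²ψ/∂θ² + 5∂ψ/∂r = 0. Hyperbolic. (A = 17.7, B = 8.53, C = -31.601 gives B² - 4AC = 2310.1117.)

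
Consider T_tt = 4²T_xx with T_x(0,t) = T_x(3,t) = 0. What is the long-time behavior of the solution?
As t → ∞, T oscillates about a mean that drifts linearly in t (generically unbounded; no decay). There is no damping, so the nonconstant modes persist as standing waves (energy conserved, no decay). But with Neumann conditions at both ends the constant mode has eigenvalue 0: the spatial mean M(t) of T satisfies M'' = 0, so M(t) = M(0) + M'(0)·t. Unless the initial velocity has zero mean (∫T_t(x,0)dx = 0), the solution grows linearly in t (unbounded, though not exponentially); if it does have zero mean, the solution stays bounded and simply oscillates.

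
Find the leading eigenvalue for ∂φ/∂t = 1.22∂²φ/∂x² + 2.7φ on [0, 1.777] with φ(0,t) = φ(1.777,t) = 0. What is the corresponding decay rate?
Eigenvalues: λₙ = 1.22n²π²/1.777² - 2.7.
First three modes:
  n=1: λ₁ = 1.22π²/1.777² - 2.7 ≈ 1.113
  n=2: λ₂ = 4.88π²/1.777² - 2.7 ≈ 12.553
  n=3: λ₃ = 10.98π²/1.777² - 2.7 ≈ 31.618
Since 1.22π²/1.777² ≈ 3.813 > 2.7, all λₙ > 0.
The n=1 mode decays slowest → dominates as t → ∞.
Asymptotic: φ ~ c₁ sin(πx/1.777) e^{-λ₁t} with decay rate λ₁ ≈ 1.113.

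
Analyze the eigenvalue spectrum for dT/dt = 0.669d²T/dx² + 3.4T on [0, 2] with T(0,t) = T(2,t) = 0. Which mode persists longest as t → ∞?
Eigenvalues: λₙ = 0.669n²π²/2² - 3.4.
First three modes:
  n=1: λ₁ = 0.669π²/2² - 3.4 ≈ -1.749
  n=2: λ₂ = 2.676π²/2² - 3.4 ≈ 3.203
  n=3: λ₃ = 6.021π²/2² - 3.4 ≈ 11.456
Since 0.669π²/2² ≈ 1.651 < 3.4, λ₁ < 0.
The n=1 mode grows fastest (−λₙ is largest for n=1) → dominates.
Asymptotic: T ~ c₁ sin(πx/2) e^{1.749t} (exponential growth at rate −λ₁ ≈ 1.749).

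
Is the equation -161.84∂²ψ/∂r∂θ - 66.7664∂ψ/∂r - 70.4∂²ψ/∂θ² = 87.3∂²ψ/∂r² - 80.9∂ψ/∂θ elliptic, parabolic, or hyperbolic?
Rewriting in standard form: -87.3∂²ψ/∂r² - 161.84∂²ψ/∂r∂θ - 70.4∂²ψ/∂θ² - 66.7664∂ψ/∂r + 80.9∂ψ/∂θ = 0. Computing B² - 4AC with A = -87.3, B = -161.84, C = -70.4: discriminant = 1608.5056 (positive). Answer: hyperbolic.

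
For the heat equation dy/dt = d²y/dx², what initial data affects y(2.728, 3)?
The entire real line. The heat equation has infinite propagation speed: any initial disturbance instantly affects all points (though exponentially small far away).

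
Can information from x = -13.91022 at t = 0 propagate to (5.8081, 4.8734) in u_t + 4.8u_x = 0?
No. Only data at x = -17.58422 affects (5.8081, 4.8734). Advection has one-way propagation along characteristics.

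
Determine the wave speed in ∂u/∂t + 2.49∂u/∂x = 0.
Speed = 2.49. Information travels along x - 2.49t = const (rightward).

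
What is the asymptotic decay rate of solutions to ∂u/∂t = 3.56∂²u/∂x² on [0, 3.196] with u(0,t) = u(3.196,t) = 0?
Eigenvalues: λₙ = 3.56n²π²/3.196².
First three modes:
  n=1: λ₁ = 3.56π²/3.196² ≈ 3.44
  n=2: λ₂ = 14.24π²/3.196² ≈ 13.759 (4× faster decay)
  n=3: λ₃ = 32.04π²/3.196² ≈ 30.958 (9× faster decay)
As t → ∞, higher modes decay exponentially faster. The n=1 mode dominates: u ~ c₁ sin(πx/3.196) e^{-λ₁t}.
Decay rate: λ₁ = 3.56π²/3.196² ≈ 3.44.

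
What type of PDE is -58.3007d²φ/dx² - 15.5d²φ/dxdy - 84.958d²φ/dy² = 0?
With A = -58.3007, B = -15.5, C = -84.958, the discriminant is -19572.1934824. This is an elliptic PDE.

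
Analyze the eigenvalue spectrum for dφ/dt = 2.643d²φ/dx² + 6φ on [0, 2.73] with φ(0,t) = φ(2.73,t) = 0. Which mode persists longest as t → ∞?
Eigenvalues: λₙ = 2.643n²π²/2.73² - 6.
First three modes:
  n=1: λ₁ = 2.643π²/2.73² - 6 ≈ -2.5
  n=2: λ₂ = 10.572π²/2.73² - 6 ≈ 8
  n=3: λ₃ = 23.787π²/2.73² - 6 ≈ 25.5
Since 2.643π²/2.73² ≈ 3.5 < 6, λ₁ < 0.
The n=1 mode grows fastest (−λₙ is largest for n=1) → dominates.
Asymptotic: φ ~ c₁ sin(πx/2.73) e^{2.5t} (exponential growth at rate −λ₁ ≈ 2.5).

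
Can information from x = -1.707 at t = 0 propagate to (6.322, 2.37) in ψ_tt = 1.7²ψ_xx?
No. The domain of dependence is [2.293, 10.351], and -1.707 is outside this interval.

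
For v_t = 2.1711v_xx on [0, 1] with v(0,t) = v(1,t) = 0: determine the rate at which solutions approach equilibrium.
Eigenvalues: λₙ = 2.1711n²π².
First three modes:
  n=1: λ₁ = 2.1711π² ≈ 21.428
  n=2: λ₂ = 8.6844π² ≈ 85.712 (4× faster decay)
  n=3: λ₃ = 19.5399π² ≈ 192.851 (9× faster decay)
As t → ∞, higher modes decay exponentially faster. The n=1 mode dominates: v ~ c₁ sin(πx) e^{-λ₁t}.
Decay rate: λ₁ = 2.1711π² ≈ 21.428.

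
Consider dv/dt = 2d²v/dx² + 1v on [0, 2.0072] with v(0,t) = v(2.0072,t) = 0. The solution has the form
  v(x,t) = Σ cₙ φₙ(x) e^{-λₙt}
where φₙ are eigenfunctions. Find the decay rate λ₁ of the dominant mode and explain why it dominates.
Eigenvalues: λₙ = 2n²π²/2.0072² - 1.
First three modes:
  n=1: λ₁ = 2π²/2.0072² - 1 ≈ 3.899
  n=2: λ₂ = 8π²/2.0072² - 1 ≈ 18.598
  n=3: λ₃ = 18π²/2.0072² - 1 ≈ 43.095
Since 2π²/2.0072² ≈ 4.899 > 1, all λₙ > 0.
The n=1 mode decays slowest → dominates as t → ∞.
Asymptotic: v ~ c₁ sin(πx/2.0072) e^{-λ₁t} with decay rate λ₁ ≈ 3.899.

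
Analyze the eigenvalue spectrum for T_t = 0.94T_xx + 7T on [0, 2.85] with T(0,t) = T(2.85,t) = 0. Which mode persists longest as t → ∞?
Eigenvalues: λₙ = 0.94n²π²/2.85² - 7.
First three modes:
  n=1: λ₁ = 0.94π²/2.85² - 7 ≈ -5.858
  n=2: λ₂ = 3.76π²/2.85² - 7 ≈ -2.431
  n=3: λ₃ = 8.46π²/2.85² - 7 ≈ 3.28
Since 0.94π²/2.85² ≈ 1.142 < 7, λ₁ < 0.
The n=1 mode grows fastest (−λₙ is largest for n=1) → dominates.
Asymptotic: T ~ c₁ sin(πx/2.85) e^{5.858t} (exponential growth at rate −λ₁ ≈ 5.858).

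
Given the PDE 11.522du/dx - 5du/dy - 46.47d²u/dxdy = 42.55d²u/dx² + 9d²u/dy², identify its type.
Rewriting in standard form: -42.55d²u/dx² - 46.47d²u/dxdy - 9d²u/dy² + 11.522du/dx - 5du/dy = 0. The second-order coefficients are A = -42.55, B = -46.47, C = -9. Since B² - 4AC = 627.6609 > 0, this is a hyperbolic PDE.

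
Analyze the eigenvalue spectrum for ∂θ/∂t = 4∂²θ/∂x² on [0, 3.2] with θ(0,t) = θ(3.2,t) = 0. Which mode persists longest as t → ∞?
Eigenvalues: λₙ = 4n²π²/3.2².
First three modes:
  n=1: λ₁ = 4π²/3.2² ≈ 3.855
  n=2: λ₂ = 16π²/3.2² ≈ 15.421 (4× faster decay)
  n=3: λ₃ = 36π²/3.2² ≈ 34.698 (9× faster decay)
As t → ∞, higher modes decay exponentially faster. The n=1 mode dominates: θ ~ c₁ sin(πx/3.2) e^{-λ₁t}.
Decay rate: λ₁ = 4π²/3.2² ≈ 3.855.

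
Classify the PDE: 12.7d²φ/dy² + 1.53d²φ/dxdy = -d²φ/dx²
Rewriting in standard form: d²φ/dx² + 1.53d²φ/dxdy + 12.7d²φ/dy² = 0. A = 1, B = 1.53, C = 12.7. Discriminant B² - 4AC = -48.4591. Since -48.4591 < 0, elliptic.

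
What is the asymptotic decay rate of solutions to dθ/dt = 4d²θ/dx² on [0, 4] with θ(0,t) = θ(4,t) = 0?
Eigenvalues: λₙ = 4n²π²/4².
First three modes:
  n=1: λ₁ = 4π²/4² ≈ 2.467
  n=2: λ₂ = 16π²/4² ≈ 9.87 (4× faster decay)
  n=3: λ₃ = 36π²/4² ≈ 22.207 (9× faster decay)
As t → ∞, higher modes decay exponentially faster. The n=1 mode dominates: θ ~ c₁ sin(πx/4) e^{-λ₁t}.
Decay rate: λ₁ = 4π²/4² ≈ 2.467.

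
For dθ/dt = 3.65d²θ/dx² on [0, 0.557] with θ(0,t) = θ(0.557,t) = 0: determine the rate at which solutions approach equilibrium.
Eigenvalues: λₙ = 3.65n²π²/0.557².
First three modes:
  n=1: λ₁ = 3.65π²/0.557² ≈ 116.113
  n=2: λ₂ = 14.6π²/0.557² ≈ 464.453 (4× faster decay)
  n=3: λ₃ = 32.85π²/0.557² ≈ 1045.02 (9× faster decay)
As t → ∞, higher modes decay exponentially faster. The n=1 mode dominates: θ ~ c₁ sin(πx/0.557) e^{-λ₁t}.
Decay rate: λ₁ = 3.65π²/0.557² ≈ 116.113.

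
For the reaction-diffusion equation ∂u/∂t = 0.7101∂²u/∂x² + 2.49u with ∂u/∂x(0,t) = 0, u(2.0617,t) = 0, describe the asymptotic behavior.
u grows unboundedly. Reaction dominates diffusion (r=2.49 > κπ²/(4L²)≈0.41); solution grows exponentially.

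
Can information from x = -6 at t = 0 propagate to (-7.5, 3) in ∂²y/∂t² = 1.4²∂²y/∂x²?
Yes. The domain of dependence is [-11.7, -3.3], and -6 ∈ [-11.7, -3.3].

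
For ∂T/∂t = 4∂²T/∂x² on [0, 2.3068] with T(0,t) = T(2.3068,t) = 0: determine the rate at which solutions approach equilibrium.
Eigenvalues: λₙ = 4n²π²/2.3068².
First three modes:
  n=1: λ₁ = 4π²/2.3068² ≈ 7.419
  n=2: λ₂ = 16π²/2.3068² ≈ 29.676 (4× faster decay)
  n=3: λ₃ = 36π²/2.3068² ≈ 66.77 (9× faster decay)
As t → ∞, higher modes decay exponentially faster. The n=1 mode dominates: T ~ c₁ sin(πx/2.3068) e^{-λ₁t}.
Decay rate: λ₁ = 4π²/2.3068² ≈ 7.419.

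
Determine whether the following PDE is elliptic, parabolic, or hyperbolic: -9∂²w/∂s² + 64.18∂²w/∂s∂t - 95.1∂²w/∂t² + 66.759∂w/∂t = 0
Coefficients: A = -9, B = 64.18, C = -95.1. B² - 4AC = 695.4724, which is positive, so the equation is hyperbolic.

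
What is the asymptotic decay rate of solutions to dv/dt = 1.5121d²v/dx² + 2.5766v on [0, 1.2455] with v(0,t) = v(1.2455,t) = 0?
Eigenvalues: λₙ = 1.5121n²π²/1.2455² - 2.5766.
First three modes:
  n=1: λ₁ = 1.5121π²/1.2455² - 2.5766 ≈ 7.044
  n=2: λ₂ = 6.0484π²/1.2455² - 2.5766 ≈ 35.905
  n=3: λ₃ = 13.6089π²/1.2455² - 2.5766 ≈ 84.007
Since 1.5121π²/1.2455² ≈ 9.62 > 2.5766, all λₙ > 0.
The n=1 mode decays slowest → dominates as t → ∞.
Asymptotic: v ~ c₁ sin(πx/1.2455) e^{-λ₁t} with decay rate λ₁ ≈ 7.044.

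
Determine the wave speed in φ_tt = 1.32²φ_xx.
Speed = 1.32. Information travels along characteristics x = x₀ ± 1.32t.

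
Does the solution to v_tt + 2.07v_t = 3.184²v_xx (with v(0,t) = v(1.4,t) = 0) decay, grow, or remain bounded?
v → 0. Damping (γ=2.07) dissipates energy; oscillations decay exponentially.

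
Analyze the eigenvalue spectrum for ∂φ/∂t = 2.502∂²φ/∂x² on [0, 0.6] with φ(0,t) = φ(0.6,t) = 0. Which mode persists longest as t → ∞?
Eigenvalues: λₙ = 2.502n²π²/0.6².
First three modes:
  n=1: λ₁ = 2.502π²/0.6² ≈ 68.594
  n=2: λ₂ = 10.008π²/0.6² ≈ 274.375 (4× faster decay)
  n=3: λ₃ = 22.518π²/0.6² ≈ 617.344 (9× faster decay)
As t → ∞, higher modes decay exponentially faster. The n=1 mode dominates: φ ~ c₁ sin(πx/0.6) e^{-λ₁t}.
Decay rate: λ₁ = 2.502π²/0.6² ≈ 68.594.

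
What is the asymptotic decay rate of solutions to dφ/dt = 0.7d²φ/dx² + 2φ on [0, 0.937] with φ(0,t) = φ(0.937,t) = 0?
Eigenvalues: λₙ = 0.7n²π²/0.937² - 2.
First three modes:
  n=1: λ₁ = 0.7π²/0.937² - 2 ≈ 5.869
  n=2: λ₂ = 2.8π²/0.937² - 2 ≈ 29.476
  n=3: λ₃ = 6.3π²/0.937² - 2 ≈ 68.821
Since 0.7π²/0.937² ≈ 7.869 > 2, all λₙ > 0.
The n=1 mode decays slowest → dominates as t → ∞.
Asymptotic: φ ~ c₁ sin(πx/0.937) e^{-λ₁t} with decay rate λ₁ ≈ 5.869.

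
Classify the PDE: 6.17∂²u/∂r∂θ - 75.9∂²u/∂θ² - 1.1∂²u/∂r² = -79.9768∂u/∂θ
Rewriting in standard form: -1.1∂²u/∂r² + 6.17∂²u/∂r∂θ - 75.9∂²u/∂θ² + 79.9768∂u/∂θ = 0. A = -1.1, B = 6.17, C = -75.9. Discriminant B² - 4AC = -295.8911. Since -295.8911 < 0, elliptic.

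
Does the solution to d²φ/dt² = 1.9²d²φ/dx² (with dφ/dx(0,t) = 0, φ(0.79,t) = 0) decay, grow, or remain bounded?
φ oscillates (no decay). Energy is conserved; the solution oscillates indefinitely as standing waves.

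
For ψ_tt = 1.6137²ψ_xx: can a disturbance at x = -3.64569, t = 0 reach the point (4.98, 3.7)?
No. The domain of dependence is [-0.99069, 10.95069], and -3.64569 is outside this interval.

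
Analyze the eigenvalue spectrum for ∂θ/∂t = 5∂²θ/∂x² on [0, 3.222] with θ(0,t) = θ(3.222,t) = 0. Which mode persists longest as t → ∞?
Eigenvalues: λₙ = 5n²π²/3.222².
First three modes:
  n=1: λ₁ = 5π²/3.222² ≈ 4.754
  n=2: λ₂ = 20π²/3.222² ≈ 19.014 (4× faster decay)
  n=3: λ₃ = 45π²/3.222² ≈ 42.782 (9× faster decay)
As t → ∞, higher modes decay exponentially faster. The n=1 mode dominates: θ ~ c₁ sin(πx/3.222) e^{-λ₁t}.
Decay rate: λ₁ = 5π²/3.222² ≈ 4.754.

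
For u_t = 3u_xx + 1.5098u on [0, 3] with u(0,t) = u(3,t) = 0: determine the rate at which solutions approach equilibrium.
Eigenvalues: λₙ = 3n²π²/3² - 1.5098.
First three modes:
  n=1: λ₁ = 3π²/3² - 1.5098 ≈ 1.78
  n=2: λ₂ = 12π²/3² - 1.5098 ≈ 11.65
  n=3: λ₃ = 27π²/3² - 1.5098 ≈ 28.099
Since 3π²/3² ≈ 3.29 > 1.5098, all λₙ > 0.
The n=1 mode decays slowest → dominates as t → ∞.
Asymptotic: u ~ c₁ sin(πx/3) e^{-λ₁t} with decay rate λ₁ ≈ 1.78.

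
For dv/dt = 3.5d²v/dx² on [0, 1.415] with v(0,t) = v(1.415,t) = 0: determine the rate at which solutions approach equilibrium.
Eigenvalues: λₙ = 3.5n²π²/1.415².
First three modes:
  n=1: λ₁ = 3.5π²/1.415² ≈ 17.253
  n=2: λ₂ = 14π²/1.415² ≈ 69.01 (4× faster decay)
  n=3: λ₃ = 31.5π²/1.415² ≈ 155.274 (9× faster decay)
As t → ∞, higher modes decay exponentially faster. The n=1 mode dominates: v ~ c₁ sin(πx/1.415) e^{-λ₁t}.
Decay rate: λ₁ = 3.5π²/1.415² ≈ 17.253.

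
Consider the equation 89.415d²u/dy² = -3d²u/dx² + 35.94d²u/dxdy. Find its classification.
Rewriting in standard form: 3d²u/dx² - 35.94d²u/dxdy + 89.415d²u/dy² = 0. Hyperbolic. (A = 3, B = -35.94, C = 89.415 gives B² - 4AC = 218.7036.)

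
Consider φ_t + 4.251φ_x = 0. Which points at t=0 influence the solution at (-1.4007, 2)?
A single point: x = -9.9027. The characteristic through (-1.4007, 2) is x - 4.251t = const, so x = -1.4007 - 4.251·2 = -9.9027.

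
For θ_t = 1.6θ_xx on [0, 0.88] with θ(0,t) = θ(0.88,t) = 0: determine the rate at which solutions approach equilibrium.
Eigenvalues: λₙ = 1.6n²π²/0.88².
First three modes:
  n=1: λ₁ = 1.6π²/0.88² ≈ 20.392
  n=2: λ₂ = 6.4π²/0.88² ≈ 81.567 (4× faster decay)
  n=3: λ₃ = 14.4π²/0.88² ≈ 183.526 (9× faster decay)
As t → ∞, higher modes decay exponentially faster. The n=1 mode dominates: θ ~ c₁ sin(πx/0.88) e^{-λ₁t}.
Decay rate: λ₁ = 1.6π²/0.88² ≈ 20.392.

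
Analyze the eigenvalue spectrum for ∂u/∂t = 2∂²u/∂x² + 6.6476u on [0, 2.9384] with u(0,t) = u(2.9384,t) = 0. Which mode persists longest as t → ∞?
Eigenvalues: λₙ = 2n²π²/2.9384² - 6.6476.
First three modes:
  n=1: λ₁ = 2π²/2.9384² - 6.6476 ≈ -4.361
  n=2: λ₂ = 8π²/2.9384² - 6.6476 ≈ 2.497
  n=3: λ₃ = 18π²/2.9384² - 6.6476 ≈ 13.928
Since 2π²/2.9384² ≈ 2.286 < 6.6476, λ₁ < 0.
The n=1 mode grows fastest (−λₙ is largest for n=1) → dominates.
Asymptotic: u ~ c₁ sin(πx/2.9384) e^{4.361t} (exponential growth at rate −λ₁ ≈ 4.361).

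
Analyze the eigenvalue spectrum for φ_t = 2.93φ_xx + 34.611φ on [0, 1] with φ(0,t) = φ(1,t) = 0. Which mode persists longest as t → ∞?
Eigenvalues: λₙ = 2.93n²π²/1² - 34.611.
First three modes:
  n=1: λ₁ = 2.93π² - 34.611 ≈ -5.693
  n=2: λ₂ = 11.72π² - 34.611 ≈ 81.061
  n=3: λ₃ = 26.37π² - 34.611 ≈ 225.65
Since 2.93π² ≈ 28.918 < 34.611, λ₁ < 0.
The n=1 mode grows fastest (−λₙ is largest for n=1) → dominates.
Asymptotic: φ ~ c₁ sin(πx/1) e^{5.693t} (exponential growth at rate −λ₁ ≈ 5.693).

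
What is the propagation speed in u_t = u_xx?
Infinite. The heat equation is parabolic, not hyperbolic, so disturbances propagate instantly.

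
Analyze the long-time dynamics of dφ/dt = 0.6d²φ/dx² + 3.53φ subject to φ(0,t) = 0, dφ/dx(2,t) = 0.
Long-time behavior: φ grows unboundedly. Reaction dominates diffusion (r=3.53 > κπ²/(4L²)≈0.37); solution grows exponentially.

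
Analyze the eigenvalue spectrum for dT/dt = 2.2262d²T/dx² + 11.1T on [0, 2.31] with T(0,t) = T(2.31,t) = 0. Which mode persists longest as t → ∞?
Eigenvalues: λₙ = 2.2262n²π²/2.31² - 11.1.
First three modes:
  n=1: λ₁ = 2.2262π²/2.31² - 11.1 ≈ -6.982
  n=2: λ₂ = 8.9048π²/2.31² - 11.1 ≈ 5.37
  n=3: λ₃ = 20.0358π²/2.31² - 11.1 ≈ 25.958
Since 2.2262π²/2.31² ≈ 4.118 < 11.1, λ₁ < 0.
The n=1 mode grows fastest (−λₙ is largest for n=1) → dominates.
Asymptotic: T ~ c₁ sin(πx/2.31) e^{6.982t} (exponential growth at rate −λ₁ ≈ 6.982).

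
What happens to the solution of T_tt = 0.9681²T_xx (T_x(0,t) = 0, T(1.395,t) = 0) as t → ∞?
T oscillates (no decay). Energy is conserved; the solution oscillates indefinitely as standing waves.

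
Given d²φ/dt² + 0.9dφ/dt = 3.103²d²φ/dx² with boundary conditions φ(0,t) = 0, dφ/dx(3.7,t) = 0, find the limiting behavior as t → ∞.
φ → 0. Damping (γ=0.9) dissipates energy; oscillations decay exponentially.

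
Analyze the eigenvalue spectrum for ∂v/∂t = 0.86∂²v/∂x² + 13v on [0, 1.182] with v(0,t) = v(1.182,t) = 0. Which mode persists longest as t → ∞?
Eigenvalues: λₙ = 0.86n²π²/1.182² - 13.
First three modes:
  n=1: λ₁ = 0.86π²/1.182² - 13 ≈ -6.925
  n=2: λ₂ = 3.44π²/1.182² - 13 ≈ 11.301
  n=3: λ₃ = 7.74π²/1.182² - 13 ≈ 41.677
Since 0.86π²/1.182² ≈ 6.075 < 13, λ₁ < 0.
The n=1 mode grows fastest (−λₙ is largest for n=1) → dominates.
Asymptotic: v ~ c₁ sin(πx/1.182) e^{6.925t} (exponential growth at rate −λ₁ ≈ 6.925).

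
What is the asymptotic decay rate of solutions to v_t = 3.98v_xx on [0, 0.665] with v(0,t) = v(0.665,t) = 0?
Eigenvalues: λₙ = 3.98n²π²/0.665².
First three modes:
  n=1: λ₁ = 3.98π²/0.665² ≈ 88.826
  n=2: λ₂ = 15.92π²/0.665² ≈ 355.304 (4× faster decay)
  n=3: λ₃ = 35.82π²/0.665² ≈ 799.433 (9× faster decay)
As t → ∞, higher modes decay exponentially faster. The n=1 mode dominates: v ~ c₁ sin(πx/0.665) e^{-λ₁t}.
Decay rate: λ₁ = 3.98π²/0.665² ≈ 88.826.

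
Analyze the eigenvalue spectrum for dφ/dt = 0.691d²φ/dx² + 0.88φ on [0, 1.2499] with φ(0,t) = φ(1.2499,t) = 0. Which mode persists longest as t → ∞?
Eigenvalues: λₙ = 0.691n²π²/1.2499² - 0.88.
First three modes:
  n=1: λ₁ = 0.691π²/1.2499² - 0.88 ≈ 3.485
  n=2: λ₂ = 2.764π²/1.2499² - 0.88 ≈ 16.582
  n=3: λ₃ = 6.219π²/1.2499² - 0.88 ≈ 38.409
Since 0.691π²/1.2499² ≈ 4.365 > 0.88, all λₙ > 0.
The n=1 mode decays slowest → dominates as t → ∞.
Asymptotic: φ ~ c₁ sin(πx/1.2499) e^{-λ₁t} with decay rate λ₁ ≈ 3.485.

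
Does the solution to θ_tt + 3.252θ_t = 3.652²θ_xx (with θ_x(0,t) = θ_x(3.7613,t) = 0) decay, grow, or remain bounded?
θ → constant (steady state). Damping (γ=3.252) dissipates the nonconstant modes; with Neumann BCs the spatial average obeys M''+γM'=0 and tends to a finite limit.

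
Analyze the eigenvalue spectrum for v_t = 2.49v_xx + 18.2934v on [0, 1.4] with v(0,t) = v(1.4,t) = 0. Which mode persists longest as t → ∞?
Eigenvalues: λₙ = 2.49n²π²/1.4² - 18.2934.
First three modes:
  n=1: λ₁ = 2.49π²/1.4² - 18.2934 ≈ -5.755
  n=2: λ₂ = 9.96π²/1.4² - 18.2934 ≈ 31.86
  n=3: λ₃ = 22.41π²/1.4² - 18.2934 ≈ 94.552
Since 2.49π²/1.4² ≈ 12.538 < 18.2934, λ₁ < 0.
The n=1 mode grows fastest (−λₙ is largest for n=1) → dominates.
Asymptotic: v ~ c₁ sin(πx/1.4) e^{5.755t} (exponential growth at rate −λ₁ ≈ 5.755).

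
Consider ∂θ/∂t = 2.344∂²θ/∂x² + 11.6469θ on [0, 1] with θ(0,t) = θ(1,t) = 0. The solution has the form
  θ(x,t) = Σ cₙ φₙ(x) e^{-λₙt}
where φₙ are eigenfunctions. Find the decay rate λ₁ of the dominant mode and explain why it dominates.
Eigenvalues: λₙ = 2.344n²π²/1² - 11.6469.
First three modes:
  n=1: λ₁ = 2.344π² - 11.6469 ≈ 11.487
  n=2: λ₂ = 9.376π² - 11.6469 ≈ 80.891
  n=3: λ₃ = 21.096π² - 11.6469 ≈ 196.562
Since 2.344π² ≈ 23.134 > 11.6469, all λₙ > 0.
The n=1 mode decays slowest → dominates as t → ∞.
Asymptotic: θ ~ c₁ sin(πx/1) e^{-λ₁t} with decay rate λ₁ ≈ 11.487.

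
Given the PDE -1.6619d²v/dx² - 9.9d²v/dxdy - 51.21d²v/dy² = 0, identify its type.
The second-order coefficients are A = -1.6619, B = -9.9, C = -51.21. Since B² - 4AC = -242.413596 < 0, this is an elliptic PDE.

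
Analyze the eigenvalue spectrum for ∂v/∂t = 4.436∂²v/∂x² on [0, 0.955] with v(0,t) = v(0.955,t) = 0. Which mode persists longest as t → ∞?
Eigenvalues: λₙ = 4.436n²π²/0.955².
First three modes:
  n=1: λ₁ = 4.436π²/0.955² ≈ 48.005
  n=2: λ₂ = 17.744π²/0.955² ≈ 192.019 (4× faster decay)
  n=3: λ₃ = 39.924π²/0.955² ≈ 432.043 (9× faster decay)
As t → ∞, higher modes decay exponentially faster. The n=1 mode dominates: v ~ c₁ sin(πx/0.955) e^{-λ₁t}.
Decay rate: λ₁ = 4.436π²/0.955² ≈ 48.005.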